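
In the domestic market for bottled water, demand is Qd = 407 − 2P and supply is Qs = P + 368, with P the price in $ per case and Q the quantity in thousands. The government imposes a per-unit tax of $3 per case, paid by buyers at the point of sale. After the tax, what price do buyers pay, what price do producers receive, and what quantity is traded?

Buyers pay $14; producers receive $11; quantity = 379.

Before the tax: set 407 − 2P = P + 368 → P* = $13, Q* = 381.
With the tax collected from buyers, demand (in seller-price terms) shifts: Qd = 407 − 2(P + 3).
New equilibrium: buyers pay $14, producers receive $11, Q = 379. (Wedge: Pb − Ps = 3.)
The less price-elastic side of the market bears the larger share of a per-unit tax.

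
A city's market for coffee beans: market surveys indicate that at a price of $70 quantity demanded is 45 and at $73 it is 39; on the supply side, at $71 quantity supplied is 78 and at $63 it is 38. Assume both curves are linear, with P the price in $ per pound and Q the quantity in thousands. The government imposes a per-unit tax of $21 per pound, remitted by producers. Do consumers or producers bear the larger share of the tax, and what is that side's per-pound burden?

Demand slope: (39 − 45)/(73 − 70) = -2, so Qd = 185 − 2P.
Supply slope: (38 − 78)/(63 − 71) = 5, so Qs = 5P − 277.
Without the tax, 185 − 2P = 5P − 277 gives 7P = 462, so P* = $66 and Q* = 53.
With the tax collected from producers, supply shifts: Qs = 5(P − 21) − 277.
New equilibrium: consumers pay $81, producers receive $60, Q = 23. (Wedge: Pb − Ps = 21.)
Per-pound burden: consumers $15, producers $6.
Consumers take the larger share because demand is less price-elastic here (demand slope 2 vs supply slope 5).
The less price-elastic side of the market bears the larger share of a per-unit tax.

Consumers bear the larger share: $15 per pound.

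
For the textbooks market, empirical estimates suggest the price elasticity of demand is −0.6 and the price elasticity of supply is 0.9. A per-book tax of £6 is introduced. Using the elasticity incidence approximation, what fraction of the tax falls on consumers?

Consumers' share ≈ 0.6.

Incidence ratio: consumers' share ≈ εs / (εs + |εd|) = 0.9 / (0.9 + 0.6) = 0.6.
Supply is the more elastic side, so consumers bear the larger share.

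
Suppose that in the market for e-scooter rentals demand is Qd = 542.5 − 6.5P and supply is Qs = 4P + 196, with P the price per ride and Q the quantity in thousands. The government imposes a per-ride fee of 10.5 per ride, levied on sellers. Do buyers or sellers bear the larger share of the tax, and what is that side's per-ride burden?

Sellers bear the larger share: 6.5 per ride.

Before the tax: set 542.5 − 6.5P = 4P + 196 → P* = 33, Q* = 328.
With the tax collected from sellers, supply shifts: Qs = 4(P − 10.5) + 196.
New equilibrium: buyers pay 37, sellers receive 26.5, Q = 302. (Wedge: Pb − Ps = 10.5.)
Per-ride burden: buyers 4, sellers 6.5.
Sellers take the larger share because supply is less price-elastic here (demand slope 6.5 vs supply slope 4).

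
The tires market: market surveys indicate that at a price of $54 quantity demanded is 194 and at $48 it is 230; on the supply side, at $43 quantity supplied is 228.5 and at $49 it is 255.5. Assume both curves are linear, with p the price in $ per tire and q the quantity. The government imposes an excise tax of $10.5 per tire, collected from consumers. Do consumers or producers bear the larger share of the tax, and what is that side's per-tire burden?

Producers bear the larger share: $6 per tire.

Demand slope: (230 − 194)/(48 − 54) = -6, so qd = 518 − 6p.
Supply slope: (255.5 − 228.5)/(49 − 43) = 4.5, so qs = 4.5p + 35.
Before the tax: set 518 − 6p = 4.5p + 35 → p* = $46, q* = 242.
With the tax collected from consumers, demand (in seller-price terms) shifts: qd = 518 − 6(p + 10.5).
Solving gives q = 215 with consumers paying $50.5 and producers receiving $40 (the $10.5 wedge).
Per-tire burden: consumers $4.5, producers $6.
Producers take the larger share because supply is less price-elastic here (demand slope 6 vs supply slope 4.5).
The less price-elastic side of the market bears the larger share of a per-unit tax.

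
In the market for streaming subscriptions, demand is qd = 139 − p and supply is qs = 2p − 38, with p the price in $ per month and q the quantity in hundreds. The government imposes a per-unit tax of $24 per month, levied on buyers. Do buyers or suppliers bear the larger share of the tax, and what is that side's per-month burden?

Buyers bear the larger share: $16 per month.

Without the tax, 139 − p = 2p − 38 gives 3p = 177, so p* = $59 and q* = 80.
With the tax collected from buyers, demand (in seller-price terms) shifts: qd = 139 − (p + 24).
Solving gives q = 64 with buyers paying $75 and suppliers receiving $51 (the $24 wedge).
Per-month burden: buyers $16, suppliers $8.
Buyers take the larger share because demand is less price-elastic here (demand slope 1 vs supply slope 2).
The less price-elastic side of the market bears the larger share of a per-unit tax.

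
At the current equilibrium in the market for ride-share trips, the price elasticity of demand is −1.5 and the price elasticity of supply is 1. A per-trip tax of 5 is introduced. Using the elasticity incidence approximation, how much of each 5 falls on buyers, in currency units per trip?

Incidence ratio: buyers' share ≈ εs / (εs + |εd|) = 1 / (1 + 1.5) = 0.4.
So buyers bear ≈ 0.4 × 5 = 2; suppliers bear 3.

Buyers bear ≈ 2 per trip.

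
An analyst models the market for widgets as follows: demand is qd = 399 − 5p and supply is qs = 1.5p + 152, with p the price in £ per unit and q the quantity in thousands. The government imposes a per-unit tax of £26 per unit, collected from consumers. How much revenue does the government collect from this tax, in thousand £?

Before the tax: set 399 − 5p = 1.5p + 152 → p* = £38, q* = 209.
With the tax collected from consumers, demand (in seller-price terms) shifts: qd = 399 − 5(p + 26).
New equilibrium: consumers pay £44, producers receive £18, q = 179. (Wedge: pb − ps = 26.)
Revenue = t · Q = 26 · 179 = £4654.

Tax revenue = £4654 thousand.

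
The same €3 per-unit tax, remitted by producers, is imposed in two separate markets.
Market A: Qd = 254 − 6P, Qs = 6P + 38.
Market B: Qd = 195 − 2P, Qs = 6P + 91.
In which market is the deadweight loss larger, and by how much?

Market A: pre-tax P* = €18, Q* = 146; post-tax Q = 137; deadweight loss = €13.5.
Market B: pre-tax P* = €13, Q* = 169; post-tax Q = 164.5; deadweight loss = €6.75.
Difference: €13.5 vs €6.75 → market A is larger by €6.75.

Market A, by €6.75.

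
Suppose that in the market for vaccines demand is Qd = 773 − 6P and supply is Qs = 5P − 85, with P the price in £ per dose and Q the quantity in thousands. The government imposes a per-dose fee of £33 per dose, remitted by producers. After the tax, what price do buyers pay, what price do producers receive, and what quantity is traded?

Buyers pay £93; producers receive £60; quantity = 215.

Before the tax: set 773 − 6P = 5P − 85 → P* = £78, Q* = 305.
With the tax collected from producers, supply shifts: Qs = 5(P − 33) − 85.
New equilibrium: buyers pay £93, producers receive £60, Q = 215. (Wedge: Pb − Ps = 33.)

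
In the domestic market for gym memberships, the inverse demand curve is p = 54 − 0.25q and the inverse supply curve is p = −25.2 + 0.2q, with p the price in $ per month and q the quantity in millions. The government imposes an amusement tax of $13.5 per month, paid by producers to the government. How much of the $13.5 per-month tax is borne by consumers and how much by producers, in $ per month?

Consumers bear $7.5 per month; producers bear $6 per month.

Rewrite in direct form: qd = 216 − 4p and qs = 5p + 126.
Without the tax, 216 − 4p = 5p + 126 gives 9p = 90, so p* = $10 and q* = 176.
With the tax collected from producers, supply shifts: qs = 5(p − 13.5) + 126.
Solving gives q = 146 with consumers paying $17.5 and producers receiving $4 (the $13.5 wedge).
Burden on consumers: $7.5; on producers: $6. (They sum to $13.5.)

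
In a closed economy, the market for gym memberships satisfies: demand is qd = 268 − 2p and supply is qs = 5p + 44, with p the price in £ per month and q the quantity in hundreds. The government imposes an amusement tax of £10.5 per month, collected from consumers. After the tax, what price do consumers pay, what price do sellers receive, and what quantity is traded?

Without the tax, 268 − 2p = 5p + 44 gives 7p = 224, so p* = £32 and q* = 204.
With the tax collected from consumers, demand (in seller-price terms) shifts: qd = 268 − 2(p + 10.5).
Solving gives q = 189 with consumers paying £39.5 and sellers receiving £29 (the £10.5 wedge).

Consumers pay £39.5; sellers receive £29; quantity = 189.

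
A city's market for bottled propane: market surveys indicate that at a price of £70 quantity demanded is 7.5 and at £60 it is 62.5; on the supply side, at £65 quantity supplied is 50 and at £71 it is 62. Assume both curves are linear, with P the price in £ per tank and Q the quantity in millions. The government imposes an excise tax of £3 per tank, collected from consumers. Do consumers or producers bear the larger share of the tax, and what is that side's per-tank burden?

Producers bear the larger share: £2.2 per tank.

Demand slope: (62.5 − 7.5)/(60 − 70) = -5.5, so Qd = 392.5 − 5.5P.
Supply slope: (62 − 50)/(71 − 65) = 2, so Qs = 2P − 80.
Before the tax: set 392.5 − 5.5P = 2P − 80 → P* = £63, Q* = 46.
With the tax collected from consumers, demand (in seller-price terms) shifts: Qd = 392.5 − 5.5(P + 3).
Solving gives Q = 41.6 with consumers paying £63.8 and producers receiving £60.8 (the £3 wedge).
Per-tank burden: consumers £0.8, producers £2.2.
Producers take the larger share because supply is less price-elastic here (demand slope 5.5 vs supply slope 2).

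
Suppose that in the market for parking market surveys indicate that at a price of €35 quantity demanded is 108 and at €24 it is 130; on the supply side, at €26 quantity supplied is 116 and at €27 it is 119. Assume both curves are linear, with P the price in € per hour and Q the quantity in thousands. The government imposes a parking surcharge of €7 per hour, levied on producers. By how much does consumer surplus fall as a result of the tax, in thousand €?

Demand slope: (130 − 108)/(24 − 35) = -2, so Qd = 178 − 2P.
Supply slope: (119 − 116)/(27 − 26) = 3, so Qs = 3P + 38.
Without the tax, 178 − 2P = 3P + 38 gives 5P = 140, so P* = €28 and Q* = 122.
With the tax collected from producers, supply shifts: Qs = 3(P − 7) + 38.
New equilibrium: buyers pay €32.2, producers receive €25.2, Q = 113.6. (Wedge: Pb − Ps = 7.)
ΔCS is the trapezoid between Q = 113.6 and Q = 122 of height €4.2: ½ · (122 + 113.6) · 4.2 = €494.76.

Consumer surplus falls by €494.76 thousand.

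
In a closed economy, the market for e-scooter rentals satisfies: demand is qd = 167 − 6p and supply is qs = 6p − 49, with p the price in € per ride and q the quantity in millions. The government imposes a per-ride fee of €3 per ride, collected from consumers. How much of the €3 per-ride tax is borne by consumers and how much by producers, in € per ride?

Consumers bear €1.5 per ride; producers bear €1.5 per ride.

Without the tax, 167 − 6p = 6p − 49 gives 12p = 216, so p* = €18 and q* = 59.
With the tax collected from consumers, demand (in seller-price terms) shifts: qd = 167 − 6(p + 3).
Solving gives q = 50 with consumers paying €19.5 and producers receiving €16.5 (the €3 wedge).
Burden on consumers: €1.5; on producers: €1.5. (They sum to €3.)
The less price-elastic side of the market bears the larger share of a per-unit tax.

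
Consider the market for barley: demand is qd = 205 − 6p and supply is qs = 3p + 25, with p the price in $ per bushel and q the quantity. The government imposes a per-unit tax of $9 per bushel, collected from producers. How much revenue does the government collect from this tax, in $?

Before the tax: set 205 − 6p = 3p + 25 → p* = $20, q* = 85.
With the tax collected from producers, supply shifts: qs = 3(p − 9) + 25.
Solving gives q = 67 with consumers paying $23 and producers receiving $14 (the $9 wedge).
Revenue = t · Q = 9 · 67 = $603.

Tax revenue = $603.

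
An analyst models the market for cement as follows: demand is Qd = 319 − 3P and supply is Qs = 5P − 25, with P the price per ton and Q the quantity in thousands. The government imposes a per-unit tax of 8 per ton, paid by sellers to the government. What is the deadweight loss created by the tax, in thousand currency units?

Deadweight loss = 60 thousand.

Before the tax: set 319 − 3P = 5P − 25 → P* = 43, Q* = 190.
With the tax collected from sellers, supply shifts: Qs = 5(P − 8) − 25.
New equilibrium: consumers pay 48, sellers receive 40, Q = 175. (Wedge: Pb − Ps = 8.)
Quantity falls by |ΔQ| = |190 − 175| = 15.
DWL = ½ · t · |ΔQ| = ½ · 8 · 15 = 60.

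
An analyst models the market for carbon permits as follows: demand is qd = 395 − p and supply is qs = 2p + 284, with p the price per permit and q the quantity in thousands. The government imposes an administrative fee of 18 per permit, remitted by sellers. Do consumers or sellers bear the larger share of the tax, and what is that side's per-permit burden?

Consumers bear the larger share: 12 per permit.

Without the tax, 395 − p = 2p + 284 gives 3p = 111, so p* = 37 and q* = 358.
With the tax collected from sellers, supply shifts: qs = 2(p − 18) + 284.
New equilibrium: consumers pay 49, sellers receive 31, q = 346. (Wedge: pb − ps = 18.)
Per-permit burden: consumers 12, sellers 6.
Consumers take the larger share because demand is less price-elastic here (demand slope 1 vs supply slope 2).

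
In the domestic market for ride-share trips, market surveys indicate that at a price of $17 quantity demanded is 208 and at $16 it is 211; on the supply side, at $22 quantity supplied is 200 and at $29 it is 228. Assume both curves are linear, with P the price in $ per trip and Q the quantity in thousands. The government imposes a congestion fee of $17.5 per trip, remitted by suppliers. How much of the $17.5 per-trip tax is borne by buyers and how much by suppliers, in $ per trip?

Buyers bear $10 per trip; suppliers bear $7.5 per trip.

Demand slope: (211 − 208)/(16 − 17) = -3, so Qd = 259 − 3P.
Supply slope: (228 − 200)/(29 − 22) = 4, so Qs = 4P + 112.
Without the tax, 259 − 3P = 4P + 112 gives 7P = 147, so P* = $21 and Q* = 196.
With the tax collected from suppliers, supply shifts: Qs = 4(P − 17.5) + 112.
Solving gives Q = 166 with buyers paying $31 and suppliers receiving $13.5 (the $17.5 wedge).
Burden on buyers: $10; on suppliers: $7.5. (They sum to $17.5.)
The less price-elastic side of the market bears the larger share of a per-unit tax.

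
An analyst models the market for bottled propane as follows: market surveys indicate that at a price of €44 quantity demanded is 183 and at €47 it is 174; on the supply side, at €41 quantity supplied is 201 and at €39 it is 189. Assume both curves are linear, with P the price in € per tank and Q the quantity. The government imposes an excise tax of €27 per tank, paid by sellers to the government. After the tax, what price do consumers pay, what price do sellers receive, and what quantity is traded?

Demand slope: (174 − 183)/(47 − 44) = -3, so Qd = 315 − 3P.
Supply slope: (189 − 201)/(39 − 41) = 6, so Qs = 6P − 45.
Without the tax, 315 − 3P = 6P − 45 gives 9P = 360, so P* = €40 and Q* = 195.
With the tax collected from sellers, supply shifts: Qs = 6(P − 27) − 45.
New equilibrium: consumers pay €58, sellers receive €31, Q = 141. (Wedge: Pb − Ps = 27.)
The less price-elastic side of the market bears the larger share of a per-unit tax.

Consumers pay €58; sellers receive €31; quantity = 141.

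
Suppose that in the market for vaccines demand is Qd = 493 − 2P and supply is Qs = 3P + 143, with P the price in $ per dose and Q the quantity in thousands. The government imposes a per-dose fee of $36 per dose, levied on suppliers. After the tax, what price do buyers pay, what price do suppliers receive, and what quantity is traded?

Without the tax, 493 − 2P = 3P + 143 gives 5P = 350, so P* = $70 and Q* = 353.
With the tax collected from suppliers, supply shifts: Qs = 3(P − 36) + 143.
Solving gives Q = 309.8 with buyers paying $91.6 and suppliers receiving $55.6 (the $36 wedge).
The less price-elastic side of the market bears the larger share of a per-unit tax.

Buyers pay $91.6; suppliers receive $55.6; quantity = 309.8.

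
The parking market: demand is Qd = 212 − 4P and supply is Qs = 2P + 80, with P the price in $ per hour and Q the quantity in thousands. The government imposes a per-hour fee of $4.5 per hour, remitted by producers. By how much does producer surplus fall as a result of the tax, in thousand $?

Before the tax: set 212 − 4P = 2P + 80 → P* = $22, Q* = 124.
With the tax collected from producers, supply shifts: Qs = 2(P − 4.5) + 80.
Solving gives Q = 118 with consumers paying $23.5 and producers receiving $19 (the $4.5 wedge).
ΔPS is the trapezoid between Q = 118 and Q = 124 of height $3: ½ · (124 + 118) · 3 = $363.

Producer surplus falls by $363 thousand.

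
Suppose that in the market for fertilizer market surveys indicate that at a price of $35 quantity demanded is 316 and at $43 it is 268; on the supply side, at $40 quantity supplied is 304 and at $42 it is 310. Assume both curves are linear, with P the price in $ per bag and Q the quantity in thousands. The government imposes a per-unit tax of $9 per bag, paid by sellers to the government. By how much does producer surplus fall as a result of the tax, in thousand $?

Producer surplus falls by $1734 thousand.

Demand slope: (268 − 316)/(43 − 35) = -6, so Qd = 526 − 6P.
Supply slope: (310 − 304)/(42 − 40) = 3, so Qs = 3P + 184.
Before the tax: set 526 − 6P = 3P + 184 → P* = $38, Q* = 298.
With the tax collected from sellers, supply shifts: Qs = 3(P − 9) + 184.
Solving gives Q = 280 with consumers paying $41 and sellers receiving $32 (the $9 wedge).
ΔPS is the trapezoid between Q = 280 and Q = 298 of height $6: ½ · (298 + 280) · 6 = $1734.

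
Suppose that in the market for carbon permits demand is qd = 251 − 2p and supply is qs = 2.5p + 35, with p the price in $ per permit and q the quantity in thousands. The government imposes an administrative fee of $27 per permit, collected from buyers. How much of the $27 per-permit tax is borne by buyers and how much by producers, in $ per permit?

Before the tax: set 251 − 2p = 2.5p + 35 → p* = $48, q* = 155.
With the tax collected from buyers, demand (in seller-price terms) shifts: qd = 251 − 2(p + 27).
Solving gives q = 125 with buyers paying $63 and producers receiving $36 (the $27 wedge).
Burden on buyers: $15; on producers: $12. (They sum to $27.)
The less price-elastic side of the market bears the larger share of a per-unit tax.

Buyers bear $15 per permit; producers bear $12 per permit.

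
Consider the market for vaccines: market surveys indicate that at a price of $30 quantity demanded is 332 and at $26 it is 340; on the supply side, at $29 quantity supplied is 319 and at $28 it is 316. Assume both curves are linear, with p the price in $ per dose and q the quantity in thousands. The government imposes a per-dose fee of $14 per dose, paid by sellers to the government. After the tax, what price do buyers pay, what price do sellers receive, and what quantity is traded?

Buyers pay $40.4; sellers receive $26.4; quantity = 311.2.

Demand slope: (340 − 332)/(26 − 30) = -2, so qd = 392 − 2p.
Supply slope: (316 − 319)/(28 − 29) = 3, so qs = 3p + 232.
Before the tax: set 392 − 2p = 3p + 232 → p* = $32, q* = 328.
With the tax collected from sellers, supply shifts: qs = 3(p − 14) + 232.
Solving gives q = 311.2 with buyers paying $40.4 and sellers receiving $26.4 (the $14 wedge).
The less price-elastic side of the market bears the larger share of a per-unit tax.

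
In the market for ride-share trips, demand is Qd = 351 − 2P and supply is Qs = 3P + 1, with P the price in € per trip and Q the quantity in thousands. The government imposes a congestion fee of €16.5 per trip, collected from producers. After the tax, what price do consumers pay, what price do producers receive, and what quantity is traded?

Without the tax, 351 − 2P = 3P + 1 gives 5P = 350, so P* = €70 and Q* = 211.
With the tax collected from producers, supply shifts: Qs = 3(P − 16.5) + 1.
New equilibrium: consumers pay €79.9, producers receive €63.4, Q = 191.2. (Wedge: Pb − Ps = 16.5.)
The less price-elastic side of the market bears the larger share of a per-unit tax.

Consumers pay €79.9; producers receive €63.4; quantity = 191.2.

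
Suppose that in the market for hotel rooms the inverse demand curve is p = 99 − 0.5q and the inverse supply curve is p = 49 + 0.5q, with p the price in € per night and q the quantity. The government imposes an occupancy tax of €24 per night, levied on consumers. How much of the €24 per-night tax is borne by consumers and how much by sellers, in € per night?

Rewrite in direct form: qd = 198 − 2p and qs = 2p − 98.
Before the tax: set 198 − 2p = 2p − 98 → p* = €74, q* = 50.
With the tax collected from consumers, demand (in seller-price terms) shifts: qd = 198 − 2(p + 24).
Solving gives q = 26 with consumers paying €86 and sellers receiving €62 (the €24 wedge).
Burden on consumers: €12; on sellers: €12. (They sum to €24.)
The less price-elastic side of the market bears the larger share of a per-unit tax.

Consumers bear €12 per night; sellers bear €12 per night.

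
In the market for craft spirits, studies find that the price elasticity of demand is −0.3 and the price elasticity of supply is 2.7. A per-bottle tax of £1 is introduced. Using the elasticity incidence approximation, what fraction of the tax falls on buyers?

Buyers' share ≈ 0.9.

Incidence ratio: buyers' share ≈ εs / (εs + |εd|) = 2.7 / (2.7 + 0.3) = 0.9.
Supply is the more elastic side, so buyers bear the larger share.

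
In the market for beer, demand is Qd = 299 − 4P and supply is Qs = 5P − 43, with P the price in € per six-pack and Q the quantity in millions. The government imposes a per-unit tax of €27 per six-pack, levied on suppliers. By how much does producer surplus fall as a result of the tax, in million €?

Producer surplus falls by €1404 million.

Without the tax, 299 − 4P = 5P − 43 gives 9P = 342, so P* = €38 and Q* = 147.
With the tax collected from suppliers, supply shifts: Qs = 5(P − 27) − 43.
New equilibrium: buyers pay €53, suppliers receive €26, Q = 87. (Wedge: Pb − Ps = 27.)
ΔPS is the trapezoid between Q = 87 and Q = 147 of height €12: ½ · (147 + 87) · 12 = €1404.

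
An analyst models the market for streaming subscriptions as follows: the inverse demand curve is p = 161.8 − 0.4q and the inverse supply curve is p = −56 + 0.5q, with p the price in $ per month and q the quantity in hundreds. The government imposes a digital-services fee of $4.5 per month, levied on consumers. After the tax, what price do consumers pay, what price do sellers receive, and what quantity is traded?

Consumers pay $67; sellers receive $62.5; quantity = 237.

Rewrite in direct form: qd = 404.5 − 2.5p and qs = 2p + 112.
Without the tax, 404.5 − 2.5p = 2p + 112 gives 4.5p = 292.5, so p* = $65 and q* = 242.
With the tax collected from consumers, demand (in seller-price terms) shifts: qd = 404.5 − 2.5(p + 4.5).
Solving gives q = 237 with consumers paying $67 and sellers receiving $62.5 (the $4.5 wedge).
The less price-elastic side of the market bears the larger share of a per-unit tax.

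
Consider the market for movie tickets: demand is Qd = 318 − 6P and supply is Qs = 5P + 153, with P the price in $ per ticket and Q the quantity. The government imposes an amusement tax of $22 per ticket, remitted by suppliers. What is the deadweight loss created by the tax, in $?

Deadweight loss = $660.

Before the tax: set 318 − 6P = 5P + 153 → P* = $15, Q* = 228.
With the tax collected from suppliers, supply shifts: Qs = 5(P − 22) + 153.
New equilibrium: buyers pay $25, suppliers receive $3, Q = 168. (Wedge: Pb − Ps = 22.)
Quantity falls by |ΔQ| = |228 − 168| = 60.
DWL = ½ · t · |ΔQ| = ½ · 22 · 60 = $660.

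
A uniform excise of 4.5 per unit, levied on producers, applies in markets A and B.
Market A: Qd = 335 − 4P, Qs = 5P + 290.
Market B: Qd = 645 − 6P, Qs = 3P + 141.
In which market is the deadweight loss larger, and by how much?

Market A, by 2.25.

Market A: pre-tax P* = 5, Q* = 315; post-tax Q = 305; deadweight loss = 22.5.
Market B: pre-tax P* = 56, Q* = 309; post-tax Q = 300; deadweight loss = 20.25.
Difference: 22.5 vs 20.25 → market A is larger by 2.25.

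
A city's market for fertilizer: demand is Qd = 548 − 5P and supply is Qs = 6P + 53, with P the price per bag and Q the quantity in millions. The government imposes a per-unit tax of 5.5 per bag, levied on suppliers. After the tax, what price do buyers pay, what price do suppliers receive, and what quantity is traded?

Buyers pay 48; suppliers receive 42.5; quantity = 308.

Without the tax, 548 − 5P = 6P + 53 gives 11P = 495, so P* = 45 and Q* = 323.
With the tax collected from suppliers, supply shifts: Qs = 6(P − 5.5) + 53.
Solving gives Q = 308 with buyers paying 48 and suppliers receiving 42.5 (the 5.5 wedge).
The less price-elastic side of the market bears the larger share of a per-unit tax.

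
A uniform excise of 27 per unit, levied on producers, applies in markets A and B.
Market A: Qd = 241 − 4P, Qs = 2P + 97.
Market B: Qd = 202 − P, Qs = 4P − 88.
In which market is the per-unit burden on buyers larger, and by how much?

Market A: pre-tax P* = 24, Q* = 145; post-tax Q = 109; per-unit burden on buyers = 9.
Market B: pre-tax P* = 58, Q* = 144; post-tax Q = 122.4; per-unit burden on buyers = 21.6.
Difference: 9 vs 21.6 → market B is larger by 12.6.

Market B, by 12.6.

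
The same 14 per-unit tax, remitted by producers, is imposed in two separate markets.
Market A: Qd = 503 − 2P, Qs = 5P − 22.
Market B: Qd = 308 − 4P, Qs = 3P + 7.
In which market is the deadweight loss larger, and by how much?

Market B, by 28.

Market A: pre-tax P* = 75, Q* = 353; post-tax Q = 333; deadweight loss = 140.
Market B: pre-tax P* = 43, Q* = 136; post-tax Q = 112; deadweight loss = 168.
Difference: 140 vs 168 → market B is larger by 28.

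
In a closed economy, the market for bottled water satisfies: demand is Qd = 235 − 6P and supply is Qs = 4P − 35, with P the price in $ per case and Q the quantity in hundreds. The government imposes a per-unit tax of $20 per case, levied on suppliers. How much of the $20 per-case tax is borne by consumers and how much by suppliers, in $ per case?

Consumers bear $8 per case; suppliers bear $12 per case.

Before the tax: set 235 − 6P = 4P − 35 → P* = $27, Q* = 73.
With the tax collected from suppliers, supply shifts: Qs = 4(P − 20) − 35.
New equilibrium: consumers pay $35, suppliers receive $15, Q = 25. (Wedge: Pb − Ps = 20.)
Burden on consumers: $8; on suppliers: $12. (They sum to $20.)
The less price-elastic side of the market bears the larger share of a per-unit tax.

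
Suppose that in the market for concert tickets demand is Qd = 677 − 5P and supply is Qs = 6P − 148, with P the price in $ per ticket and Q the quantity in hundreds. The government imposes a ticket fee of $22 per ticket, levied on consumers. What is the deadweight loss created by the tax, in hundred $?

Deadweight loss = $660 hundred.

Without the tax, 677 − 5P = 6P − 148 gives 11P = 825, so P* = $75 and Q* = 302.
With the tax collected from consumers, demand (in seller-price terms) shifts: Qd = 677 − 5(P + 22).
New equilibrium: consumers pay $87, producers receive $65, Q = 242. (Wedge: Pb − Ps = 22.)
Quantity falls by |ΔQ| = |302 − 242| = 60.
DWL = ½ · t · |ΔQ| = ½ · 22 · 60 = $660.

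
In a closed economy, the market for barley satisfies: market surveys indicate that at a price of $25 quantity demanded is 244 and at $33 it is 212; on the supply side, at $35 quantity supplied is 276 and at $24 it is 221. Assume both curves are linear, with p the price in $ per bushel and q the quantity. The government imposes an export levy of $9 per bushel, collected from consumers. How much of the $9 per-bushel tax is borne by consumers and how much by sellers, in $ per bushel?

Demand slope: (212 − 244)/(33 − 25) = -4, so qd = 344 − 4p.
Supply slope: (221 − 276)/(24 − 35) = 5, so qs = 5p + 101.
Before the tax: set 344 − 4p = 5p + 101 → p* = $27, q* = 236.
With the tax collected from consumers, demand (in seller-price terms) shifts: qd = 344 − 4(p + 9).
Solving gives q = 216 with consumers paying $32 and sellers receiving $23 (the $9 wedge).
Burden on consumers: $5; on sellers: $4. (They sum to $9.)
The less price-elastic side of the market bears the larger share of a per-unit tax.

Consumers bear $5 per bushel; sellers bear $4 per bushel.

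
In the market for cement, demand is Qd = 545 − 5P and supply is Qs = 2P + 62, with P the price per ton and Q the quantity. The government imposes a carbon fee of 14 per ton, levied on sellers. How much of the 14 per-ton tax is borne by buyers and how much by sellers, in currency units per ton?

Before the tax: set 545 − 5P = 2P + 62 → P* = 69, Q* = 200.
With the tax collected from sellers, supply shifts: Qs = 2(P − 14) + 62.
New equilibrium: buyers pay 73, sellers receive 59, Q = 180. (Wedge: Pb − Ps = 14.)
Burden on buyers: 4; on sellers: 10. (They sum to 14.)
The less price-elastic side of the market bears the larger share of a per-unit tax.

Buyers bear 4 per ton; sellers bear 10 per ton.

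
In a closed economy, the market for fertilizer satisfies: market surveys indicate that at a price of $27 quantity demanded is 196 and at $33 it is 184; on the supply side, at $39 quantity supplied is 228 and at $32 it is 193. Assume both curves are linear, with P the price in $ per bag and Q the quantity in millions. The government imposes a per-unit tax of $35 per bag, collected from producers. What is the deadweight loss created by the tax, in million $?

Demand slope: (184 − 196)/(33 − 27) = -2, so Qd = 250 − 2P.
Supply slope: (193 − 228)/(32 − 39) = 5, so Qs = 5P + 33.
Without the tax, 250 − 2P = 5P + 33 gives 7P = 217, so P* = $31 and Q* = 188.
With the tax collected from producers, supply shifts: Qs = 5(P − 35) + 33.
New equilibrium: consumers pay $56, producers receive $21, Q = 138. (Wedge: Pb − Ps = 35.)
Quantity falls by |ΔQ| = |188 − 138| = 50.
DWL = ½ · t · |ΔQ| = ½ · 35 · 50 = $875.

Deadweight loss = $875 million.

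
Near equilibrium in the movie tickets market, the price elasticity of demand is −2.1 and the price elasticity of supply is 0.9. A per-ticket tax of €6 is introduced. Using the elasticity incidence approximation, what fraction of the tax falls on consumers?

Consumers' share ≈ 0.3.

Incidence ratio: consumers' share ≈ εs / (εs + |εd|) = 0.9 / (0.9 + 2.1) = 0.3.
Supply is the less elastic side, so consumers bear the smaller share.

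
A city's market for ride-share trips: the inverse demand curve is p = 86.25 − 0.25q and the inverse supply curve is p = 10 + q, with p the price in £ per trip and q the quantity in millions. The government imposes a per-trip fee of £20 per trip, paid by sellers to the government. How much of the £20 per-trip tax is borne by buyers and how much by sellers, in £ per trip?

Inverting to q(p) form: qd = 345 − 4p; qs = p − 10.
Without the tax, 345 − 4p = p − 10 gives 5p = 355, so p* = £71 and q* = 61.
With the tax collected from sellers, supply shifts: qs = (p − 20) − 10.
Solving gives q = 45 with buyers paying £75 and sellers receiving £55 (the £20 wedge).
Burden on buyers: £4; on sellers: £16. (They sum to £20.)

Buyers bear £4 per trip; sellers bear £16 per trip.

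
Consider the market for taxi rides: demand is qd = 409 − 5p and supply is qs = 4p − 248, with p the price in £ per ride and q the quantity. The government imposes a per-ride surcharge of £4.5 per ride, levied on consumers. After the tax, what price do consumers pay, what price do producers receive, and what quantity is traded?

Consumers pay £75; producers receive £70.5; quantity = 34.

Without the tax, 409 − 5p = 4p − 248 gives 9p = 657, so p* = £73 and q* = 44.
With the tax collected from consumers, demand (in seller-price terms) shifts: qd = 409 − 5(p + 4.5).
Solving gives q = 34 with consumers paying £75 and producers receiving £70.5 (the £4.5 wedge).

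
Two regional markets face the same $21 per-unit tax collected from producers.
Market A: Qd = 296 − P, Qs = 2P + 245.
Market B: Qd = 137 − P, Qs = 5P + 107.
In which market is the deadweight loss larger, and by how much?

Market B, by $36.75.

Market A: pre-tax P* = $17, Q* = 279; post-tax Q = 265; deadweight loss = $147.
Market B: pre-tax P* = $5, Q* = 132; post-tax Q = 114.5; deadweight loss = $183.75.
Difference: $147 vs $183.75 → market B is larger by $36.75.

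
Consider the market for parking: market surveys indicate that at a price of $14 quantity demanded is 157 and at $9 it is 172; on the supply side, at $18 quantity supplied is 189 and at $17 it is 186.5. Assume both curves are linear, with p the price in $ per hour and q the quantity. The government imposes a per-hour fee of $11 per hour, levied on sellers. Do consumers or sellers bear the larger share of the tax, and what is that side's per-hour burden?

Demand slope: (172 − 157)/(9 − 14) = -3, so qd = 199 − 3p.
Supply slope: (186.5 − 189)/(17 − 18) = 2.5, so qs = 2.5p + 144.
Before the tax: set 199 − 3p = 2.5p + 144 → p* = $10, q* = 169.
With the tax collected from sellers, supply shifts: qs = 2.5(p − 11) + 144.
New equilibrium: consumers pay $15, sellers receive $4, q = 154. (Wedge: pb − ps = 11.)
Per-hour burden: consumers $5, sellers $6.
Sellers take the larger share because supply is less price-elastic here (demand slope 3 vs supply slope 2.5).

Sellers bear the larger share: $6 per hour.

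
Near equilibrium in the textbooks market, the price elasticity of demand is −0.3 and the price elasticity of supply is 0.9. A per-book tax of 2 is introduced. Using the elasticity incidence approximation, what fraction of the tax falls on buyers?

Incidence ratio: buyers' share ≈ εs / (εs + |εd|) = 0.9 / (0.9 + 0.3) = 0.75.
Supply is the more elastic side, so buyers bear the larger share.

Buyers' share ≈ 0.75.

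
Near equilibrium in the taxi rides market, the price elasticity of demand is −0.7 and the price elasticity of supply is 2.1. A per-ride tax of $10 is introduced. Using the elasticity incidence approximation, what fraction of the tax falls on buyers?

Buyers' share ≈ 0.75.

Incidence ratio: buyers' share ≈ εs / (εs + |εd|) = 2.1 / (2.1 + 0.7) = 0.75.
Supply is the more elastic side, so buyers bear the larger share.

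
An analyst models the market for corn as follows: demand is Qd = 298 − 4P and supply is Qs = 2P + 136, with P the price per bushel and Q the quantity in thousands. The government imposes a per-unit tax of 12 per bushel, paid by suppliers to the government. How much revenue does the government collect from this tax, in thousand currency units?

Tax revenue = 2088 thousand.

Without the tax, 298 − 4P = 2P + 136 gives 6P = 162, so P* = 27 and Q* = 190.
With the tax collected from suppliers, supply shifts: Qs = 2(P − 12) + 136.
Solving gives Q = 174 with buyers paying 31 and suppliers receiving 19 (the 12 wedge).
Revenue = t · Q = 12 · 174 = 2088.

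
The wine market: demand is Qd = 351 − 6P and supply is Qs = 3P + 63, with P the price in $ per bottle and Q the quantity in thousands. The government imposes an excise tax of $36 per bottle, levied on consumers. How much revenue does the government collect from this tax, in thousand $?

Tax revenue = $3132 thousand.

Before the tax: set 351 − 6P = 3P + 63 → P* = $32, Q* = 159.
With the tax collected from consumers, demand (in seller-price terms) shifts: Qd = 351 − 6(P + 36).
New equilibrium: consumers pay $44, producers receive $8, Q = 87. (Wedge: Pb − Ps = 36.)
Revenue = t · Q = 36 · 87 = $3132.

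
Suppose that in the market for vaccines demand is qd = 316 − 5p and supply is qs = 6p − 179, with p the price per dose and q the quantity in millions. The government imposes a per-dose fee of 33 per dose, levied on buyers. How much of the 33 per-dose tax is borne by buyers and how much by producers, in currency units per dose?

Before the tax: set 316 − 5p = 6p − 179 → p* = 45, q* = 91.
With the tax collected from buyers, demand (in seller-price terms) shifts: qd = 316 − 5(p + 33).
Solving gives q = 1 with buyers paying 63 and producers receiving 30 (the 33 wedge).
Burden on buyers: 18; on producers: 15. (They sum to 33.)

Buyers bear 18 per dose; producers bear 15 per dose.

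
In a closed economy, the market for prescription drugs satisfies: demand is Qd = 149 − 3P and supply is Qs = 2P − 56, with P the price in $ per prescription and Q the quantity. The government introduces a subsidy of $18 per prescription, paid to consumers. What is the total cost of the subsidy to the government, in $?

Government outlay = $856.8.

Without the subsidy, 149 − 3P = 2P − 56 gives 5P = 205, so P* = $41 and Q* = 26.
With a per-unit subsidy paid to consumers, each effectively pays P − 18, so demand becomes Qd = 149 − 3(P − 18).
Solving gives Q = 47.6 with consumers paying $33.8 and producers receiving $51.8 (the $18 wedge).
Outlay = t · Q = 18 · 47.6 = $856.8.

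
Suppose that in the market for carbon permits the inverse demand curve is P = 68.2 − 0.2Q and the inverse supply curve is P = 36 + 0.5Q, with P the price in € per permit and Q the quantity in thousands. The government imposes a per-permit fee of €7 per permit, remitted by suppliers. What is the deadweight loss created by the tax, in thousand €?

Deadweight loss = €35 thousand.

Inverting to Q(P) form: Qd = 341 − 5P; Qs = 2P − 72.
Without the tax, 341 − 5P = 2P − 72 gives 7P = 413, so P* = €59 and Q* = 46.
With the tax collected from suppliers, supply shifts: Qs = 2(P − 7) − 72.
Solving gives Q = 36 with buyers paying €61 and suppliers receiving €54 (the €7 wedge).
Quantity falls by |ΔQ| = |46 − 36| = 10.
DWL = ½ · t · |ΔQ| = ½ · 7 · 10 = €35.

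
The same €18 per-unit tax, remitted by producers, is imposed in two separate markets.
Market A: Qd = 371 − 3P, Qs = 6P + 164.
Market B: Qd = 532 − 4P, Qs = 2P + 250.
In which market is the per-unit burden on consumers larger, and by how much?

Market A, by €6.

Market A: pre-tax P* = €23, Q* = 302; post-tax Q = 266; per-unit burden on consumers = €12.
Market B: pre-tax P* = €47, Q* = 344; post-tax Q = 320; per-unit burden on consumers = €6.
Difference: €12 vs €6 → market A is larger by €6.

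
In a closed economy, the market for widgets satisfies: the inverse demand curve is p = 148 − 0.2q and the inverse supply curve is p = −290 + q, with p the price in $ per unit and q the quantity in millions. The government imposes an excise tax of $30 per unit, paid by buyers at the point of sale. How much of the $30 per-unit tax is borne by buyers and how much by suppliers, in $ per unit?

Inverting to q(p) form: qd = 740 − 5p; qs = p + 290.
Before the tax: set 740 − 5p = p + 290 → p* = $75, q* = 365.
With the tax collected from buyers, demand (in seller-price terms) shifts: qd = 740 − 5(p + 30).
Solving gives q = 340 with buyers paying $80 and suppliers receiving $50 (the $30 wedge).
Burden on buyers: $5; on suppliers: $25. (They sum to $30.)

Buyers bear $5 per unit; suppliers bear $25 per unit.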